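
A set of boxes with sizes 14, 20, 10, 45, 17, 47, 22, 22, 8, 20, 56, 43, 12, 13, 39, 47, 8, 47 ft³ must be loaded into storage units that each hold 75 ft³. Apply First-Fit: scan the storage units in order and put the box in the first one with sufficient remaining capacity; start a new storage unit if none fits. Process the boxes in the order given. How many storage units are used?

8 storage units

storage unit 1: place 14 ft³, 61 ft³ left
storage unit 1: place 20 ft³, 41 ft³ left
storage unit 1: place 10 ft³, 31 ft³ left
storage unit 2: place 45 ft³, 30 ft³ left
storage unit 1: place 17 ft³, 14 ft³ left
storage unit 3: place 47 ft³, 28 ft³ left
storage unit 2: place 22 ft³, 8 ft³ left
storage unit 3: place 22 ft³, 6 ft³ left
storage unit 1: place 8 ft³, 6 ft³ left
storage unit 4: place 20 ft³, 55 ft³ left
storage unit 5: place 56 ft³, 19 ft³ left
storage unit 4: place 43 ft³, 12 ft³ left
storage unit 4: place 12 ft³, 0 ft³ left
storage unit 5: place 13 ft³, 6 ft³ left
storage unit 6: place 39 ft³, 36 ft³ left
storage unit 7: place 47 ft³, 28 ft³ left
storage unit 2: place 8 ft³, 0 ft³ left
storage unit 8: place 47 ft³, 28 ft³ left
Final storage units: [14,20,10,17,8] [45,22,8] [47,22] [20,43,12] [56,13] [39] [47] [47].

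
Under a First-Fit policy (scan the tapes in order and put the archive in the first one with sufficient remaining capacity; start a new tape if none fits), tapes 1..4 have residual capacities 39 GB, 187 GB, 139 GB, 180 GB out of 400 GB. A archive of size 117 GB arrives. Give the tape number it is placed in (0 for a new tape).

Tapes with room: tape 2 (187 GB), tape 3 (139 GB), tape 4 (180 GB).
The first with room is tape 2.

2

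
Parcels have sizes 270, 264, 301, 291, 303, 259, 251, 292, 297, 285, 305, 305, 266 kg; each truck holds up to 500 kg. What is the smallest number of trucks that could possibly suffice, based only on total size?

Total size = 270 + 264 + 301 + 291 + 303 + 259 + 251 + 292 + 297 + 285 + 305 + 305 + 266 = 3689 kg.
⌈3689 / 500⌉ = 8.

8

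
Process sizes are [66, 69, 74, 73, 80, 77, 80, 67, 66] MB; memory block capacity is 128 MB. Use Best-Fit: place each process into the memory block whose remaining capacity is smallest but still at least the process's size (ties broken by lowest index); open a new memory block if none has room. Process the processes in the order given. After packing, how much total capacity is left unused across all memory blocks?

500

Put 66 MB in memory block 1; 62 MB remain.
Put 69 MB in memory block 2; 59 MB remain.
Put 74 MB in memory block 3; 54 MB remain.
Put 73 MB in memory block 4; 55 MB remain.
Put 80 MB in memory block 5; 48 MB remain.
Put 77 MB in memory block 6; 51 MB remain.
Put 80 MB in memory block 7; 48 MB remain.
Put 67 MB in memory block 8; 61 MB remain.
Put 66 MB in memory block 9; 62 MB remain.
9 memory blocks × 128 MB = 1152 MB; used 652 MB; unused 500 MB.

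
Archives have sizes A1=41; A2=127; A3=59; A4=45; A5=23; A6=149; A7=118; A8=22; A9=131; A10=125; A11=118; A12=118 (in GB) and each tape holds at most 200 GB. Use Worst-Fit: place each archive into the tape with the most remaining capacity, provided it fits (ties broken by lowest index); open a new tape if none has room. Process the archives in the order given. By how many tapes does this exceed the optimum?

Worst-Fit: [41,127] [59,45,23] [149] [118,22] [131] [125] [118] [118] → 8 tapes.
7 archives exceed 100 GB (half the capacity), and no two of those can share a tape, so at least 7 tapes are needed.
An optimal packing achieves that bound: [149,45] [131,59] [127,41,23] [125,22] [118] [118] [118] → 7 tapes.
Excess: 8 − 7 = 1.

1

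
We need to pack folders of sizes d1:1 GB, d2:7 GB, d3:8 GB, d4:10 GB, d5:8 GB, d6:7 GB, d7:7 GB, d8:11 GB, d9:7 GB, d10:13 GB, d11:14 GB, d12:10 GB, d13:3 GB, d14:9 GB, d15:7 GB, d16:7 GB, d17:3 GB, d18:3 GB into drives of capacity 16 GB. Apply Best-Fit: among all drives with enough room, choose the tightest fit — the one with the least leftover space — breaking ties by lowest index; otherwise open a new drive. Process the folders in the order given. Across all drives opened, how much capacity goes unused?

25

Put d1 (1 GB) in drive 1; 15 GB remain.
Put d2 (7 GB) in drive 1; 8 GB remain.
Put d3 (8 GB) in drive 1; 0 GB remain.
Put d4 (10 GB) in drive 2; 6 GB remain.
Put d5 (8 GB) in drive 3; 8 GB remain.
Put d6 (7 GB) in drive 3; 1 GB remain.
Put d7 (7 GB) in drive 4; 9 GB remain.
Put d8 (11 GB) in drive 5; 5 GB remain.
Put d9 (7 GB) in drive 4; 2 GB remain.
Put d10 (13 GB) in drive 6; 3 GB remain.
Put d11 (14 GB) in drive 7; 2 GB remain.
Put d12 (10 GB) in drive 8; 6 GB remain.
Put d13 (3 GB) in drive 6; 0 GB remain.
Put d14 (9 GB) in drive 9; 7 GB remain.
Put d15 (7 GB) in drive 9; 0 GB remain.
Put d16 (7 GB) in drive 10; 9 GB remain.
Put d17 (3 GB) in drive 5; 2 GB remain.
Put d18 (3 GB) in drive 2; 3 GB remain.
10 drives × 16 GB = 160 GB; used 135 GB; unused 25 GB.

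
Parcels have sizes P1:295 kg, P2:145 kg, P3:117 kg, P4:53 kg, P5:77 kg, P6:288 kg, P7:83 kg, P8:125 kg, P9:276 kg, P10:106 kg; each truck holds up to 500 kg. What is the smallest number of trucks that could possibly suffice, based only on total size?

Total size = 295 + 145 + 117 + 53 + 77 + 288 + 83 + 125 + 276 + 106 = 1565 kg.
⌈1565 / 500⌉ = 4.

4 trucks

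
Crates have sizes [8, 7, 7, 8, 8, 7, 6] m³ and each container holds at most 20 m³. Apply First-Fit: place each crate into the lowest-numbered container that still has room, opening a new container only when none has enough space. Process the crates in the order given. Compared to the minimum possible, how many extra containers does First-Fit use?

First-Fit: [8,7] [7,8] [8,7] [6] → 4 containers.
Total size 51 m³; any packing needs at least ⌈51/20⌉ = 3 containers.
An optimal packing achieves that bound: [8,8] [8,7] [7,7,6] → 3 containers.
Excess: 4 − 3 = 1.

1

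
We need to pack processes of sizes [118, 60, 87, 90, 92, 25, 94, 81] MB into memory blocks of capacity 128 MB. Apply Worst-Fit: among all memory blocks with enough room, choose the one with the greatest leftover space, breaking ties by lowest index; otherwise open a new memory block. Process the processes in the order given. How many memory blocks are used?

118 MB → memory block 1 (remaining 10 MB)
60 MB → memory block 2 (remaining 68 MB)
87 MB → memory block 3 (remaining 41 MB)
90 MB → memory block 4 (remaining 38 MB)
92 MB → memory block 5 (remaining 36 MB)
25 MB → memory block 2 (remaining 43 MB)
94 MB → memory block 6 (remaining 34 MB)
81 MB → memory block 7 (remaining 47 MB)

7 memory blocks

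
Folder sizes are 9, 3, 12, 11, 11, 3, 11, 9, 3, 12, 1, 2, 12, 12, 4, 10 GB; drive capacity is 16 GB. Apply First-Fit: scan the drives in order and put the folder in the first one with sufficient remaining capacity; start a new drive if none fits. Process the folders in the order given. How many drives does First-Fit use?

10 drives

9 GB → drive 1 (remaining 7 GB)
3 GB → drive 1 (remaining 4 GB)
12 GB → drive 2 (remaining 4 GB)
11 GB → drive 3 (remaining 5 GB)
11 GB → drive 4 (remaining 5 GB)
3 GB → drive 1 (remaining 1 GB)
11 GB → drive 5 (remaining 5 GB)
9 GB → drive 6 (remaining 7 GB)
3 GB → drive 2 (remaining 1 GB)
12 GB → drive 7 (remaining 4 GB)
1 GB → drive 1 (remaining 0 GB)
2 GB → drive 3 (remaining 3 GB)
12 GB → drive 8 (remaining 4 GB)
12 GB → drive 9 (remaining 4 GB)
4 GB → drive 4 (remaining 1 GB)
10 GB → drive 10 (remaining 6 GB)
Final drives: [9,3,3,1] [12,3] [11,2] [11,4] [11] [9] [12] [12] [12] [10].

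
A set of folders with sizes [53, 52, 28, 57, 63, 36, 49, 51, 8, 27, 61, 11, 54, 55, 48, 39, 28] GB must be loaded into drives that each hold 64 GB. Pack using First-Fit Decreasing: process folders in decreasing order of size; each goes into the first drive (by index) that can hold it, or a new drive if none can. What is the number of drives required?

Sorted descending: 63, 61, 57, 55, 54, 53, 52, 51, 49, 48, 39, 36, 28, 28, 27, 11, 8.
drive 1: place 63 GB, 1 GB left
drive 2: place 61 GB, 3 GB left
drive 3: place 57 GB, 7 GB left
drive 4: place 55 GB, 9 GB left
drive 5: place 54 GB, 10 GB left
drive 6: place 53 GB, 11 GB left
drive 7: place 52 GB, 12 GB left
drive 8: place 51 GB, 13 GB left
drive 9: place 49 GB, 15 GB left
drive 10: place 48 GB, 16 GB left
drive 11: place 39 GB, 25 GB left
drive 12: place 36 GB, 28 GB left
drive 12: place 28 GB, 0 GB left
drive 13: place 28 GB, 36 GB left
drive 13: place 27 GB, 9 GB left
drive 6: place 11 GB, 0 GB left
drive 4: place 8 GB, 1 GB left
Final drives: [63] [61] [57] [55,8] [54] [53,11] [52] [51] [49] [48] [39] [36,28] [28,27].

13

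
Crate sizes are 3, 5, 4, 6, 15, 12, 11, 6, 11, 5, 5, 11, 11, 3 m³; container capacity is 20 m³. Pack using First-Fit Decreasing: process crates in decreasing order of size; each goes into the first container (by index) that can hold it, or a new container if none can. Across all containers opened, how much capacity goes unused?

12

Sorted descending: 15, 12, 11, 11, 11, 11, 6, 6, 5, 5, 5, 4, 3, 3.
container 1: place 15 m³, 5 m³ left
container 2: place 12 m³, 8 m³ left
container 3: place 11 m³, 9 m³ left
container 4: place 11 m³, 9 m³ left
container 5: place 11 m³, 9 m³ left
container 6: place 11 m³, 9 m³ left
container 2: place 6 m³, 2 m³ left
container 3: place 6 m³, 3 m³ left
container 1: place 5 m³, 0 m³ left
container 4: place 5 m³, 4 m³ left
container 5: place 5 m³, 4 m³ left
container 4: place 4 m³, 0 m³ left
container 3: place 3 m³, 0 m³ left
container 5: place 3 m³, 1 m³ left
6 containers × 20 m³ = 120 m³; used 108 m³; unused 12 m³.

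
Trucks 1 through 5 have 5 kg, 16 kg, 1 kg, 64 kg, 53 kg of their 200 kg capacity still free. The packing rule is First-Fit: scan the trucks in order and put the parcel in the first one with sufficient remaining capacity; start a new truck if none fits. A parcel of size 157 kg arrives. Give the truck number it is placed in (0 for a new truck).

No truck has ≥ 157 kg free, so a new truck is opened.

0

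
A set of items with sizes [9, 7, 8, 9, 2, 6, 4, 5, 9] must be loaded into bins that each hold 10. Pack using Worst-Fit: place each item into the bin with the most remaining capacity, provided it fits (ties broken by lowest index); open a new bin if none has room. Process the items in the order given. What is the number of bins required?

9 → bin 1 (remaining 1)
7 → bin 2 (remaining 3)
8 → bin 3 (remaining 2)
9 → bin 4 (remaining 1)
2 → bin 2 (remaining 1)
6 → bin 5 (remaining 4)
4 → bin 5 (remaining 0)
5 → bin 6 (remaining 5)
9 → bin 7 (remaining 1)

7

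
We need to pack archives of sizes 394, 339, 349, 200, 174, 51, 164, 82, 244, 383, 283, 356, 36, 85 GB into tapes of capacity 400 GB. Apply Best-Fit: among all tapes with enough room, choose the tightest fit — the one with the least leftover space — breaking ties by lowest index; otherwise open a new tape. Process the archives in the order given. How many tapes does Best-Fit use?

394 GB → tape 1 (remaining 6 GB)
339 GB → tape 2 (remaining 61 GB)
349 GB → tape 3 (remaining 51 GB)
200 GB → tape 4 (remaining 200 GB)
174 GB → tape 4 (remaining 26 GB)
51 GB → tape 3 (remaining 0 GB)
164 GB → tape 5 (remaining 236 GB)
82 GB → tape 5 (remaining 154 GB)
244 GB → tape 6 (remaining 156 GB)
383 GB → tape 7 (remaining 17 GB)
283 GB → tape 8 (remaining 117 GB)
356 GB → tape 9 (remaining 44 GB)
36 GB → tape 9 (remaining 8 GB)
85 GB → tape 8 (remaining 32 GB)
Final tapes: [394] [339] [349,51] [200,174] [164,82] [244] [383] [283,85] [356,36].

9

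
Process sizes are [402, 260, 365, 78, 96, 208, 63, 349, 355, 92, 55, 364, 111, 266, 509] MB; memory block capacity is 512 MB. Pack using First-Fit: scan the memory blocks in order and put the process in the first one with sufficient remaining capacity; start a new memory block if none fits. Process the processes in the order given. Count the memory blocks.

9 memory blocks

memory block 1: place 402 MB, 110 MB left
memory block 2: place 260 MB, 252 MB left
memory block 3: place 365 MB, 147 MB left
memory block 1: place 78 MB, 32 MB left
memory block 2: place 96 MB, 156 MB left
memory block 4: place 208 MB, 304 MB left
memory block 2: place 63 MB, 93 MB left
memory block 5: place 349 MB, 163 MB left
memory block 6: place 355 MB, 157 MB left
memory block 2: place 92 MB, 1 MB left
memory block 3: place 55 MB, 92 MB left
memory block 7: place 364 MB, 148 MB left
memory block 4: place 111 MB, 193 MB left
memory block 8: place 266 MB, 246 MB left
memory block 9: place 509 MB, 3 MB left
Final memory blocks: [402,78] [260,96,63,92] [365,55] [208,111] [349] [355] [364] [266] [509].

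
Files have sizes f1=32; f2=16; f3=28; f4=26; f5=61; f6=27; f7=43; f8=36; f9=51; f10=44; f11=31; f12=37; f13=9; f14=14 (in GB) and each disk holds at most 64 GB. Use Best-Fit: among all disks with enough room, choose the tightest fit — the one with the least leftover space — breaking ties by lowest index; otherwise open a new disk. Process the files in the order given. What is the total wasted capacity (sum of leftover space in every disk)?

121

Put f1 (32 GB) in disk 1; 32 GB remain.
Put f2 (16 GB) in disk 1; 16 GB remain.
Put f3 (28 GB) in disk 2; 36 GB remain.
Put f4 (26 GB) in disk 2; 10 GB remain.
Put f5 (61 GB) in disk 3; 3 GB remain.
Put f6 (27 GB) in disk 4; 37 GB remain.
Put f7 (43 GB) in disk 5; 21 GB remain.
Put f8 (36 GB) in disk 4; 1 GB remain.
Put f9 (51 GB) in disk 6; 13 GB remain.
Put f10 (44 GB) in disk 7; 20 GB remain.
Put f11 (31 GB) in disk 8; 33 GB remain.
Put f12 (37 GB) in disk 9; 27 GB remain.
Put f13 (9 GB) in disk 2; 1 GB remain.
Put f14 (14 GB) in disk 1; 2 GB remain.
9 disks × 64 GB = 576 GB; used 455 GB; unused 121 GB.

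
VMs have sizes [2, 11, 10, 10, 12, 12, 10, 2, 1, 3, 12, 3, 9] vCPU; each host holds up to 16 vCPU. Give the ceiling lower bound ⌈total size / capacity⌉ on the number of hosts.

7 hosts

Total size = 2 + 11 + 10 + 10 + 12 + 12 + 10 + 2 + 1 + 3 + 12 + 3 + 9 = 97 vCPU.
⌈97 / 16⌉ = 7.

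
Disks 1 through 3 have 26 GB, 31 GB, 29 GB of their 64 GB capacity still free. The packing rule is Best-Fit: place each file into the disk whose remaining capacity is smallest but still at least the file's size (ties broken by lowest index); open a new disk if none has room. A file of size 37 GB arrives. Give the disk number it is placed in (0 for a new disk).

No disk has ≥ 37 GB free, so a new disk is opened.

0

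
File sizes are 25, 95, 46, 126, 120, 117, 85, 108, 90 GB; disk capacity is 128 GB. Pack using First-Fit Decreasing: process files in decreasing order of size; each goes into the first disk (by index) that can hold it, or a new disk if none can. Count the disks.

8

Sorted descending: 126, 120, 117, 108, 95, 90, 85, 46, 25.
disk 1: place 126 GB, 2 GB left
disk 2: place 120 GB, 8 GB left
disk 3: place 117 GB, 11 GB left
disk 4: place 108 GB, 20 GB left
disk 5: place 95 GB, 33 GB left
disk 6: place 90 GB, 38 GB left
disk 7: place 85 GB, 43 GB left
disk 8: place 46 GB, 82 GB left
disk 5: place 25 GB, 8 GB left
Final disks: [126] [120] [117] [108] [95,25] [90] [85] [46].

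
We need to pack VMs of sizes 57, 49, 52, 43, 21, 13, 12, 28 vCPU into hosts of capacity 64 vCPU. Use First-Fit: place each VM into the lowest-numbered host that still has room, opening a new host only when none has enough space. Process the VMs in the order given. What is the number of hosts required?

Put 57 vCPU in host 1; 7 vCPU remain.
Put 49 vCPU in host 2; 15 vCPU remain.
Put 52 vCPU in host 3; 12 vCPU remain.
Put 43 vCPU in host 4; 21 vCPU remain.
Put 21 vCPU in host 4; 0 vCPU remain.
Put 13 vCPU in host 2; 2 vCPU remain.
Put 12 vCPU in host 3; 0 vCPU remain.
Put 28 vCPU in host 5; 36 vCPU remain.

5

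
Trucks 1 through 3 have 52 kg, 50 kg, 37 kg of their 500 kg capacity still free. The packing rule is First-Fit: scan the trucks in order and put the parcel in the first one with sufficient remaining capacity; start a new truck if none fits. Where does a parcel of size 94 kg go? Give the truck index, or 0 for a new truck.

No truck has ≥ 94 kg free, so a new truck is opened.

0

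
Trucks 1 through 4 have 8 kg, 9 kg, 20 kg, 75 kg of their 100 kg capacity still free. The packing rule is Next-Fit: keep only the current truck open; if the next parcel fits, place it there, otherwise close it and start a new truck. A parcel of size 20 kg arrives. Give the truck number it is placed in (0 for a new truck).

4

Next-Fit only looks at truck 4, which has 75 kg free.
20 kg fits there.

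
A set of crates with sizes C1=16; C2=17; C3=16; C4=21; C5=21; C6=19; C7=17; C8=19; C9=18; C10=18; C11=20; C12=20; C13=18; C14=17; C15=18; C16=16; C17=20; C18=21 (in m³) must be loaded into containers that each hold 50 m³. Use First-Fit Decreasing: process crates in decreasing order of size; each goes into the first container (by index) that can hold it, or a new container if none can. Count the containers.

8

Sorted descending: 21, 21, 21, 20, 20, 20, 19, 19, 18, 18, 18, 18, 17, 17, 17, 16, 16, 16.
Put 21 m³ in container 1; 29 m³ remain.
Put 21 m³ in container 1; 8 m³ remain.
Put 21 m³ in container 2; 29 m³ remain.
Put 20 m³ in container 2; 9 m³ remain.
Put 20 m³ in container 3; 30 m³ remain.
Put 20 m³ in container 3; 10 m³ remain.
Put 19 m³ in container 4; 31 m³ remain.
Put 19 m³ in container 4; 12 m³ remain.
Put 18 m³ in container 5; 32 m³ remain.
Put 18 m³ in container 5; 14 m³ remain.
Put 18 m³ in container 6; 32 m³ remain.
Put 18 m³ in container 6; 14 m³ remain.
Put 17 m³ in container 7; 33 m³ remain.
Put 17 m³ in container 7; 16 m³ remain.
Put 17 m³ in container 8; 33 m³ remain.
Put 16 m³ in container 7; 0 m³ remain.
Put 16 m³ in container 8; 17 m³ remain.
Put 16 m³ in container 8; 1 m³ remain.
Final containers: [21,21] [21,20] [20,20] [19,19] [18,18] [18,18] [17,17,16] [17,16,16].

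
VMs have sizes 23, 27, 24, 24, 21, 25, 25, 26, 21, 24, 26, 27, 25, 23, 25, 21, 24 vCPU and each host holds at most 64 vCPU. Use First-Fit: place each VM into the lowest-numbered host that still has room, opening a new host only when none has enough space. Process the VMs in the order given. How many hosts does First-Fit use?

9

23 vCPU → host 1 (remaining 41 vCPU)
27 vCPU → host 1 (remaining 14 vCPU)
24 vCPU → host 2 (remaining 40 vCPU)
24 vCPU → host 2 (remaining 16 vCPU)
21 vCPU → host 3 (remaining 43 vCPU)
25 vCPU → host 3 (remaining 18 vCPU)
25 vCPU → host 4 (remaining 39 vCPU)
26 vCPU → host 4 (remaining 13 vCPU)
21 vCPU → host 5 (remaining 43 vCPU)
24 vCPU → host 5 (remaining 19 vCPU)
26 vCPU → host 6 (remaining 38 vCPU)
27 vCPU → host 6 (remaining 11 vCPU)
25 vCPU → host 7 (remaining 39 vCPU)
23 vCPU → host 7 (remaining 16 vCPU)
25 vCPU → host 8 (remaining 39 vCPU)
21 vCPU → host 8 (remaining 18 vCPU)
24 vCPU → host 9 (remaining 40 vCPU)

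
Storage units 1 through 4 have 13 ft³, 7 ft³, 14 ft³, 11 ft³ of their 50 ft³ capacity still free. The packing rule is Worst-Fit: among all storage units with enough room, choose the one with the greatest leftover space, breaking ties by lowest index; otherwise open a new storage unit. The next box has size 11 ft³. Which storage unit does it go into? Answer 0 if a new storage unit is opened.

3

Storage units with room: storage unit 1 (13 ft³), storage unit 3 (14 ft³), storage unit 4 (11 ft³).
Most room is storage unit 3 with 14 ft³ free.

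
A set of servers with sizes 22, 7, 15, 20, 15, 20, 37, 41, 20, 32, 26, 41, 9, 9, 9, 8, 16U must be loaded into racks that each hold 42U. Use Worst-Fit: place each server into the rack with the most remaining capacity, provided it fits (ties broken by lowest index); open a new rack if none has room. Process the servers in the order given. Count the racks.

rack 1: place 22U, 20U left
rack 1: place 7U, 13U left
rack 2: place 15U, 27U left
rack 2: place 20U, 7U left
rack 3: place 15U, 27U left
rack 3: place 20U, 7U left
rack 4: place 37U, 5U left
rack 5: place 41U, 1U left
rack 6: place 20U, 22U left
rack 7: place 32U, 10U left
rack 8: place 26U, 16U left
rack 9: place 41U, 1U left
rack 6: place 9U, 13U left
rack 8: place 9U, 7U left
rack 1: place 9U, 4U left
rack 6: place 8U, 5U left
rack 10: place 16U, 26U left

10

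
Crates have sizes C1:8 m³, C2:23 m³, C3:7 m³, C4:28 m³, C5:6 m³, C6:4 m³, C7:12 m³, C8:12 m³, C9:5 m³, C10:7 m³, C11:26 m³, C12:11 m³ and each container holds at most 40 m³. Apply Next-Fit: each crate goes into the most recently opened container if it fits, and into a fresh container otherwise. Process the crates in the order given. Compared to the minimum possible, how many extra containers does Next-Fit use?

0

Next-Fit: [8,23,7] [28,6,4] [12,12,5,7] [26,11] → 4 containers.
Total size 149 m³; any packing needs at least ⌈149/40⌉ = 4 containers.
So 4 is already optimal.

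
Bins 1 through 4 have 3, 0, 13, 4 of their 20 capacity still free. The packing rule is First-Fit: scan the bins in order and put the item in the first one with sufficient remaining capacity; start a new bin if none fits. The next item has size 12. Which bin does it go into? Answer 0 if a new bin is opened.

3

Bins with room: bin 3 (13).
The first with room is bin 3.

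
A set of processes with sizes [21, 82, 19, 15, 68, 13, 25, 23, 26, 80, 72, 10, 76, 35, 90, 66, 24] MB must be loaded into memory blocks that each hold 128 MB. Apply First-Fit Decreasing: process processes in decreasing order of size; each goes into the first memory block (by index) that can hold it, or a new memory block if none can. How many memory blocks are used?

7

Sorted descending: 90, 82, 80, 76, 72, 68, 66, 35, 26, 25, 24, 23, 21, 19, 15, 13, 10.
Put 90 MB in memory block 1; 38 MB remain.
Put 82 MB in memory block 2; 46 MB remain.
Put 80 MB in memory block 3; 48 MB remain.
Put 76 MB in memory block 4; 52 MB remain.
Put 72 MB in memory block 5; 56 MB remain.
Put 68 MB in memory block 6; 60 MB remain.
Put 66 MB in memory block 7; 62 MB remain.
Put 35 MB in memory block 1; 3 MB remain.
Put 26 MB in memory block 2; 20 MB remain.
Put 25 MB in memory block 3; 23 MB remain.
Put 24 MB in memory block 4; 28 MB remain.
Put 23 MB in memory block 3; 0 MB remain.
Put 21 MB in memory block 4; 7 MB remain.
Put 19 MB in memory block 2; 1 MB remain.
Put 15 MB in memory block 5; 41 MB remain.
Put 13 MB in memory block 5; 28 MB remain.
Put 10 MB in memory block 5; 18 MB remain.
Final memory blocks: [90,35] [82,26,19] [80,25,23] [76,24,21] [72,15,13,10] [68] [66].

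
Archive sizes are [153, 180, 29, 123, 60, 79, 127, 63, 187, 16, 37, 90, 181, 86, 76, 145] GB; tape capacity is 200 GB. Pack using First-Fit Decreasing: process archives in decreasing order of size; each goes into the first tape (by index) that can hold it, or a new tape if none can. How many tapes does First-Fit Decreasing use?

Sorted descending: 187, 181, 180, 153, 145, 127, 123, 90, 86, 79, 76, 63, 60, 37, 29, 16.
tape 1: place 187 GB, 13 GB left
tape 2: place 181 GB, 19 GB left
tape 3: place 180 GB, 20 GB left
tape 4: place 153 GB, 47 GB left
tape 5: place 145 GB, 55 GB left
tape 6: place 127 GB, 73 GB left
tape 7: place 123 GB, 77 GB left
tape 8: place 90 GB, 110 GB left
tape 8: place 86 GB, 24 GB left
tape 9: place 79 GB, 121 GB left
tape 7: place 76 GB, 1 GB left
tape 6: place 63 GB, 10 GB left
tape 9: place 60 GB, 61 GB left
tape 4: place 37 GB, 10 GB left
tape 5: place 29 GB, 26 GB left
tape 2: place 16 GB, 3 GB left

9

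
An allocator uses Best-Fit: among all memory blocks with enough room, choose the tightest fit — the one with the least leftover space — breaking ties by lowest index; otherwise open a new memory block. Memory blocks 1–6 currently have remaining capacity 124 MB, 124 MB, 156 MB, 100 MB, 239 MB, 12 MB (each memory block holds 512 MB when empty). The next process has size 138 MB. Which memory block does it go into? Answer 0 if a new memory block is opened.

Memory blocks with room: memory block 3 (156 MB), memory block 5 (239 MB).
Tightest fit is memory block 3 with 156 MB free.

3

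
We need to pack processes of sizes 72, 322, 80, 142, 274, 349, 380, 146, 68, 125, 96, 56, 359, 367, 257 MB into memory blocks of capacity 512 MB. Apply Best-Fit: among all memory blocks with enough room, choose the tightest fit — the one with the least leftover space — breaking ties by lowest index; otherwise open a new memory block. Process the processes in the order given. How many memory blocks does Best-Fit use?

Put 72 MB in memory block 1; 440 MB remain.
Put 322 MB in memory block 1; 118 MB remain.
Put 80 MB in memory block 1; 38 MB remain.
Put 142 MB in memory block 2; 370 MB remain.
Put 274 MB in memory block 2; 96 MB remain.
Put 349 MB in memory block 3; 163 MB remain.
Put 380 MB in memory block 4; 132 MB remain.
Put 146 MB in memory block 3; 17 MB remain.
Put 68 MB in memory block 2; 28 MB remain.
Put 125 MB in memory block 4; 7 MB remain.
Put 96 MB in memory block 5; 416 MB remain.
Put 56 MB in memory block 5; 360 MB remain.
Put 359 MB in memory block 5; 1 MB remain.
Put 367 MB in memory block 6; 145 MB remain.
Put 257 MB in memory block 7; 255 MB remain.

7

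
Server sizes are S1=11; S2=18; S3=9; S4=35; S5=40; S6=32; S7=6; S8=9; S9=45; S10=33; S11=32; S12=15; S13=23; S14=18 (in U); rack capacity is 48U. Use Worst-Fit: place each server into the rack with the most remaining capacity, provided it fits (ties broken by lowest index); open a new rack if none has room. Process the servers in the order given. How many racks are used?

rack 1: place S1 (11U), 37U left
rack 1: place S2 (18U), 19U left
rack 1: place S3 (9U), 10U left
rack 2: place S4 (35U), 13U left
rack 3: place S5 (40U), 8U left
rack 4: place S6 (32U), 16U left
rack 4: place S7 (6U), 10U left
rack 2: place S8 (9U), 4U left
rack 5: place S9 (45U), 3U left
rack 6: place S10 (33U), 15U left
rack 7: place S11 (32U), 16U left
rack 7: place S12 (15U), 1U left
rack 8: place S13 (23U), 25U left
rack 8: place S14 (18U), 7U left

8 racks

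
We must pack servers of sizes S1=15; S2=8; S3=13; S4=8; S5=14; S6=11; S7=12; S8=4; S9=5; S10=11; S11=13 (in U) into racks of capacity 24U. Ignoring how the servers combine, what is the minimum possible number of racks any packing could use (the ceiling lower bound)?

Total size = 15 + 8 + 13 + 8 + 14 + 11 + 12 + 4 + 5 + 11 + 13 = 114U.
⌈114 / 24⌉ = 5.

5 racks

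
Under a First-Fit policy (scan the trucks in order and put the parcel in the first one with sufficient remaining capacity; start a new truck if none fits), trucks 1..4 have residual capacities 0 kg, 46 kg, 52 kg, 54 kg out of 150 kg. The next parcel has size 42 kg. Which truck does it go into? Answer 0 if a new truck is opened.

Trucks with room: truck 2 (46 kg), truck 3 (52 kg), truck 4 (54 kg).
The first with room is truck 2.

2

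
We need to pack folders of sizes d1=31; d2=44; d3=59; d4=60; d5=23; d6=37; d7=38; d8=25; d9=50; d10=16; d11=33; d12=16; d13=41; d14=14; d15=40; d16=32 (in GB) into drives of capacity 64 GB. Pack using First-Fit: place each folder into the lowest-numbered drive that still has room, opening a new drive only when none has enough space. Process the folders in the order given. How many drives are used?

11

d1 (31 GB) → drive 1 (remaining 33 GB)
d2 (44 GB) → drive 2 (remaining 20 GB)
d3 (59 GB) → drive 3 (remaining 5 GB)
d4 (60 GB) → drive 4 (remaining 4 GB)
d5 (23 GB) → drive 1 (remaining 10 GB)
d6 (37 GB) → drive 5 (remaining 27 GB)
d7 (38 GB) → drive 6 (remaining 26 GB)
d8 (25 GB) → drive 5 (remaining 2 GB)
d9 (50 GB) → drive 7 (remaining 14 GB)
d10 (16 GB) → drive 2 (remaining 4 GB)
d11 (33 GB) → drive 8 (remaining 31 GB)
d12 (16 GB) → drive 6 (remaining 10 GB)
d13 (41 GB) → drive 9 (remaining 23 GB)
d14 (14 GB) → drive 7 (remaining 0 GB)
d15 (40 GB) → drive 10 (remaining 24 GB)
d16 (32 GB) → drive 11 (remaining 32 GB)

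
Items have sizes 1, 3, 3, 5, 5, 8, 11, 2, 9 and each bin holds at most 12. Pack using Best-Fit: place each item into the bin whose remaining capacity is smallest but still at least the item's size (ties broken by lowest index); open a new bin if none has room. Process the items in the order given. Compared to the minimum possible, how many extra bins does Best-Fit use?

1

Best-Fit: [1,3,3,5] [5] [8,2] [11] [9] → 5 bins.
Total size 47; any packing needs at least ⌈47/12⌉ = 4 bins.
An optimal packing achieves that bound: [11,1] [9,3] [8,3] [5,5,2] → 4 bins.
Excess: 5 − 4 = 1.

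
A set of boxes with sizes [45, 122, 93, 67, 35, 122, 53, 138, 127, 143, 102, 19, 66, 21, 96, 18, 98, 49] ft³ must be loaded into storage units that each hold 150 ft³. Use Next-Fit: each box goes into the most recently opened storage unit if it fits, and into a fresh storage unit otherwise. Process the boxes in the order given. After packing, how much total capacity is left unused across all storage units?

536

Put 45 ft³ in storage unit 1; 105 ft³ remain.
Put 122 ft³ in storage unit 2; 28 ft³ remain.
Put 93 ft³ in storage unit 3; 57 ft³ remain.
Put 67 ft³ in storage unit 4; 83 ft³ remain.
Put 35 ft³ in storage unit 4; 48 ft³ remain.
Put 122 ft³ in storage unit 5; 28 ft³ remain.
Put 53 ft³ in storage unit 6; 97 ft³ remain.
Put 138 ft³ in storage unit 7; 12 ft³ remain.
Put 127 ft³ in storage unit 8; 23 ft³ remain.
Put 143 ft³ in storage unit 9; 7 ft³ remain.
Put 102 ft³ in storage unit 10; 48 ft³ remain.
Put 19 ft³ in storage unit 10; 29 ft³ remain.
Put 66 ft³ in storage unit 11; 84 ft³ remain.
Put 21 ft³ in storage unit 11; 63 ft³ remain.
Put 96 ft³ in storage unit 12; 54 ft³ remain.
Put 18 ft³ in storage unit 12; 36 ft³ remain.
Put 98 ft³ in storage unit 13; 52 ft³ remain.
Put 49 ft³ in storage unit 13; 3 ft³ remain.
13 storage units × 150 ft³ = 1950 ft³; used 1414 ft³; unused 536 ft³.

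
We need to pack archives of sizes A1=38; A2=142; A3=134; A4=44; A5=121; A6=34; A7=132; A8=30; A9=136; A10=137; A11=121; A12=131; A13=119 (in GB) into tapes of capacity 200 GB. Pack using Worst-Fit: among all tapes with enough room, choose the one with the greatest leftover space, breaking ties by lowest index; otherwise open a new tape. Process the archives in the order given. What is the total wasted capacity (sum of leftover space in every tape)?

Put A1 (38 GB) in tape 1; 162 GB remain.
Put A2 (142 GB) in tape 1; 20 GB remain.
Put A3 (134 GB) in tape 2; 66 GB remain.
Put A4 (44 GB) in tape 2; 22 GB remain.
Put A5 (121 GB) in tape 3; 79 GB remain.
Put A6 (34 GB) in tape 3; 45 GB remain.
Put A7 (132 GB) in tape 4; 68 GB remain.
Put A8 (30 GB) in tape 4; 38 GB remain.
Put A9 (136 GB) in tape 5; 64 GB remain.
Put A10 (137 GB) in tape 6; 63 GB remain.
Put A11 (121 GB) in tape 7; 79 GB remain.
Put A12 (131 GB) in tape 8; 69 GB remain.
Put A13 (119 GB) in tape 9; 81 GB remain.
9 tapes × 200 GB = 1800 GB; used 1319 GB; unused 481 GB.

481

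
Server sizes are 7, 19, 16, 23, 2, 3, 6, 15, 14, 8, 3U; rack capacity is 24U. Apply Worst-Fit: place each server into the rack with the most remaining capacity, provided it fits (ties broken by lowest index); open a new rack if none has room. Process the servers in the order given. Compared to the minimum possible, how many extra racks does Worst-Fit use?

Worst-Fit: [7,16] [19,2,3] [23] [6,15,3] [14,8] → 5 racks.
Total size 116U; any packing needs at least ⌈116/24⌉ = 5 racks.
So 5 is already optimal.

0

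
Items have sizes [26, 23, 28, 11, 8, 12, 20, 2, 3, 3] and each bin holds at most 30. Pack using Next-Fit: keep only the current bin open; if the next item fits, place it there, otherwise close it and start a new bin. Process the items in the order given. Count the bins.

bin 1: place 26, 4 left
bin 2: place 23, 7 left
bin 3: place 28, 2 left
bin 4: place 11, 19 left
bin 4: place 8, 11 left
bin 5: place 12, 18 left
bin 6: place 20, 10 left
bin 6: place 2, 8 left
bin 6: place 3, 5 left
bin 6: place 3, 2 left
Final bins: [26] [23] [28] [11,8] [12] [20,2,3,3].

6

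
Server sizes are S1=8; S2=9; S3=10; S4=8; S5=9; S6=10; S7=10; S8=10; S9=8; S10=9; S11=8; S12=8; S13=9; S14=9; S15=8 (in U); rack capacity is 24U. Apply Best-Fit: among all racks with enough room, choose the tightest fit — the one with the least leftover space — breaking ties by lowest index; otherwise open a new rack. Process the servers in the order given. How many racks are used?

7

rack 1: place S1 (8U), 16U left
rack 1: place S2 (9U), 7U left
rack 2: place S3 (10U), 14U left
rack 2: place S4 (8U), 6U left
rack 3: place S5 (9U), 15U left
rack 3: place S6 (10U), 5U left
rack 4: place S7 (10U), 14U left
rack 4: place S8 (10U), 4U left
rack 5: place S9 (8U), 16U left
rack 5: place S10 (9U), 7U left
rack 6: place S11 (8U), 16U left
rack 6: place S12 (8U), 8U left
rack 7: place S13 (9U), 15U left
rack 7: place S14 (9U), 6U left
rack 6: place S15 (8U), 0U left
Final racks: [8,9] [10,8] [9,10] [10,10] [8,9] [8,8,8] [9,9].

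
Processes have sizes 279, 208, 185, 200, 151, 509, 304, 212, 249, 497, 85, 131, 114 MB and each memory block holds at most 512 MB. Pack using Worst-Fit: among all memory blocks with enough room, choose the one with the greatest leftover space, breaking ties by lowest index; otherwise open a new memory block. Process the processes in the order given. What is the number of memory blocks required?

279 MB → memory block 1 (remaining 233 MB)
208 MB → memory block 1 (remaining 25 MB)
185 MB → memory block 2 (remaining 327 MB)
200 MB → memory block 2 (remaining 127 MB)
151 MB → memory block 3 (remaining 361 MB)
509 MB → memory block 4 (remaining 3 MB)
304 MB → memory block 3 (remaining 57 MB)
212 MB → memory block 5 (remaining 300 MB)
249 MB → memory block 5 (remaining 51 MB)
497 MB → memory block 6 (remaining 15 MB)
85 MB → memory block 2 (remaining 42 MB)
131 MB → memory block 7 (remaining 381 MB)
114 MB → memory block 7 (remaining 267 MB)
Final memory blocks: [279,208] [185,200,85] [151,304] [509] [212,249] [497] [131,114].

7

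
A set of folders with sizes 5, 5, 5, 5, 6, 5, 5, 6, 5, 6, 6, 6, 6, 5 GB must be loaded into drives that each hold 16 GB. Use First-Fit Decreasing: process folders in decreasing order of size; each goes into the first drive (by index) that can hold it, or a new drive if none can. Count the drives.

6

Sorted descending: 6, 6, 6, 6, 6, 6, 5, 5, 5, 5, 5, 5, 5, 5.
drive 1: place 6 GB, 10 GB left
drive 1: place 6 GB, 4 GB left
drive 2: place 6 GB, 10 GB left
drive 2: place 6 GB, 4 GB left
drive 3: place 6 GB, 10 GB left
drive 3: place 6 GB, 4 GB left
drive 4: place 5 GB, 11 GB left
drive 4: place 5 GB, 6 GB left
drive 4: place 5 GB, 1 GB left
drive 5: place 5 GB, 11 GB left
drive 5: place 5 GB, 6 GB left
drive 5: place 5 GB, 1 GB left
drive 6: place 5 GB, 11 GB left
drive 6: place 5 GB, 6 GB left
Final drives: [6,6] [6,6] [6,6] [5,5,5] [5,5,5] [5,5].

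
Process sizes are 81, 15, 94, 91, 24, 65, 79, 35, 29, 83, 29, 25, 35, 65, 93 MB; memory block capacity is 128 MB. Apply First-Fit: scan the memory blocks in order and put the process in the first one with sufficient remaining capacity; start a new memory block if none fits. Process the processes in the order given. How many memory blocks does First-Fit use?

8

Put 81 MB in memory block 1; 47 MB remain.
Put 15 MB in memory block 1; 32 MB remain.
Put 94 MB in memory block 2; 34 MB remain.
Put 91 MB in memory block 3; 37 MB remain.
Put 24 MB in memory block 1; 8 MB remain.
Put 65 MB in memory block 4; 63 MB remain.
Put 79 MB in memory block 5; 49 MB remain.
Put 35 MB in memory block 3; 2 MB remain.
Put 29 MB in memory block 2; 5 MB remain.
Put 83 MB in memory block 6; 45 MB remain.
Put 29 MB in memory block 4; 34 MB remain.
Put 25 MB in memory block 4; 9 MB remain.
Put 35 MB in memory block 5; 14 MB remain.
Put 65 MB in memory block 7; 63 MB remain.
Put 93 MB in memory block 8; 35 MB remain.
Final memory blocks: [81,15,24] [94,29] [91,35] [65,29,25] [79,35] [83] [65] [93].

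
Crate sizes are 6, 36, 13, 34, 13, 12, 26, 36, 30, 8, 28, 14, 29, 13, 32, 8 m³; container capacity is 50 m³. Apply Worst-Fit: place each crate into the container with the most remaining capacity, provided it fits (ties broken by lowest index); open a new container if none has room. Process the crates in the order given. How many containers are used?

6 m³ → container 1 (remaining 44 m³)
36 m³ → container 1 (remaining 8 m³)
13 m³ → container 2 (remaining 37 m³)
34 m³ → container 2 (remaining 3 m³)
13 m³ → container 3 (remaining 37 m³)
12 m³ → container 3 (remaining 25 m³)
26 m³ → container 4 (remaining 24 m³)
36 m³ → container 5 (remaining 14 m³)
30 m³ → container 6 (remaining 20 m³)
8 m³ → container 3 (remaining 17 m³)
28 m³ → container 7 (remaining 22 m³)
14 m³ → container 4 (remaining 10 m³)
29 m³ → container 8 (remaining 21 m³)
13 m³ → container 7 (remaining 9 m³)
32 m³ → container 9 (remaining 18 m³)
8 m³ → container 8 (remaining 13 m³)
Final containers: [6,36] [13,34] [13,12,8] [26,14] [36] [30] [28,13] [29,8] [32].

9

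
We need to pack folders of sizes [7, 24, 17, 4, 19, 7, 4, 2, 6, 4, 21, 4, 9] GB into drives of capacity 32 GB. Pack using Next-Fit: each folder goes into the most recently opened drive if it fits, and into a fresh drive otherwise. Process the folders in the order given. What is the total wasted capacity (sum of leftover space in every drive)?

32

7 GB → drive 1 (remaining 25 GB)
24 GB → drive 1 (remaining 1 GB)
17 GB → drive 2 (remaining 15 GB)
4 GB → drive 2 (remaining 11 GB)
19 GB → drive 3 (remaining 13 GB)
7 GB → drive 3 (remaining 6 GB)
4 GB → drive 3 (remaining 2 GB)
2 GB → drive 3 (remaining 0 GB)
6 GB → drive 4 (remaining 26 GB)
4 GB → drive 4 (remaining 22 GB)
21 GB → drive 4 (remaining 1 GB)
4 GB → drive 5 (remaining 28 GB)
9 GB → drive 5 (remaining 19 GB)
5 drives × 32 GB = 160 GB; used 128 GB; unused 32 GB.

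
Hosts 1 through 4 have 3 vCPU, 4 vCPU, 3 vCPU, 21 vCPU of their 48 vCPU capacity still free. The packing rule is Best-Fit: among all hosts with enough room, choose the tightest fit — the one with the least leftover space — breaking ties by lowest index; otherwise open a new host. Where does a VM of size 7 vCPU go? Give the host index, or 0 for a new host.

4

Hosts with room: host 4 (21 vCPU).
Tightest fit is host 4 with 21 vCPU free.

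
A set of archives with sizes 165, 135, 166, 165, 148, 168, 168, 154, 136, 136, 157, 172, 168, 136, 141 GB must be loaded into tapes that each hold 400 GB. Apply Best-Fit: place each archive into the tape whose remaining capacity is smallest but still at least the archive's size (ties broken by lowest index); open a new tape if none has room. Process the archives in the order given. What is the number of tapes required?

8 tapes

Put 165 GB in tape 1; 235 GB remain.
Put 135 GB in tape 1; 100 GB remain.
Put 166 GB in tape 2; 234 GB remain.
Put 165 GB in tape 2; 69 GB remain.
Put 148 GB in tape 3; 252 GB remain.
Put 168 GB in tape 3; 84 GB remain.
Put 168 GB in tape 4; 232 GB remain.
Put 154 GB in tape 4; 78 GB remain.
Put 136 GB in tape 5; 264 GB remain.
Put 136 GB in tape 5; 128 GB remain.
Put 157 GB in tape 6; 243 GB remain.
Put 172 GB in tape 6; 71 GB remain.
Put 168 GB in tape 7; 232 GB remain.
Put 136 GB in tape 7; 96 GB remain.
Put 141 GB in tape 8; 259 GB remain.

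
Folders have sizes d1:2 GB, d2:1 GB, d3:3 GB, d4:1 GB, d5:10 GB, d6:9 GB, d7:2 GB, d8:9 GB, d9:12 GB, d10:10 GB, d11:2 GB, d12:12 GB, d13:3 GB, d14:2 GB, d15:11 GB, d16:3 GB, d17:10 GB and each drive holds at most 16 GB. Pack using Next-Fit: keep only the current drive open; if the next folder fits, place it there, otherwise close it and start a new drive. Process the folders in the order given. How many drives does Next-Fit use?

drive 1: place d1 (2 GB), 14 GB left
drive 1: place d2 (1 GB), 13 GB left
drive 1: place d3 (3 GB), 10 GB left
drive 1: place d4 (1 GB), 9 GB left
drive 2: place d5 (10 GB), 6 GB left
drive 3: place d6 (9 GB), 7 GB left
drive 3: place d7 (2 GB), 5 GB left
drive 4: place d8 (9 GB), 7 GB left
drive 5: place d9 (12 GB), 4 GB left
drive 6: place d10 (10 GB), 6 GB left
drive 6: place d11 (2 GB), 4 GB left
drive 7: place d12 (12 GB), 4 GB left
drive 7: place d13 (3 GB), 1 GB left
drive 8: place d14 (2 GB), 14 GB left
drive 8: place d15 (11 GB), 3 GB left
drive 8: place d16 (3 GB), 0 GB left
drive 9: place d17 (10 GB), 6 GB left
Final drives: [2,1,3,1] [10] [9,2] [9] [12] [10,2] [12,3] [2,11,3] [10].

9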